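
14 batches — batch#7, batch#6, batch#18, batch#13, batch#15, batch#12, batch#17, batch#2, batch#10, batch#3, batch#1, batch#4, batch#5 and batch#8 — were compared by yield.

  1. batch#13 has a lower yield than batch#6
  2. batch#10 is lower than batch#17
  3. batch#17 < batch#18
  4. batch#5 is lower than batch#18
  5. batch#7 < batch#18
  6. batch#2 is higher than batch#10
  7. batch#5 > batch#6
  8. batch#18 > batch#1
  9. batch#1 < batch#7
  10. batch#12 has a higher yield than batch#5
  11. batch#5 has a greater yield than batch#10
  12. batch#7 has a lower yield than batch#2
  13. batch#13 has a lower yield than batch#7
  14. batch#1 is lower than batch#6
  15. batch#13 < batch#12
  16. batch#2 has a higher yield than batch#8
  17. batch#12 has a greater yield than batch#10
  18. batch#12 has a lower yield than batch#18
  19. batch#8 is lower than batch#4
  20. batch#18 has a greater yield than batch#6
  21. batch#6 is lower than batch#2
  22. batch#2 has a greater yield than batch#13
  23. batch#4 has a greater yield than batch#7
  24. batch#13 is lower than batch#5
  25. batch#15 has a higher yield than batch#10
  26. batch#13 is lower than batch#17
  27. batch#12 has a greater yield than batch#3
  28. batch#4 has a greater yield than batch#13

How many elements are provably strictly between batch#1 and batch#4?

1

Chaining upward from batch#1 reaches: batch#6, batch#7, batch#5, batch#12, batch#2, batch#18.
Chaining downward from batch#4 reaches: batch#13, batch#7, batch#8.
Strictly between batch#1 and batch#4 are those in both lists: batch#7 — 1 element.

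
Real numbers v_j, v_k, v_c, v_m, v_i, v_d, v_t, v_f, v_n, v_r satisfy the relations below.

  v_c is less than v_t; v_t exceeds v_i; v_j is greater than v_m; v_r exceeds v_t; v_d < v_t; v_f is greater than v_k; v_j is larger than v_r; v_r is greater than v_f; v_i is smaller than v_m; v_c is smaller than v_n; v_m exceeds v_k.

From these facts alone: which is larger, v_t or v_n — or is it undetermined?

Following every chain through v_n: below v_n we get v_c.
v_t is not reached, and no chain runs the other way from v_t to v_n.
So the given relations leave the order of v_n and v_t undetermined.

undetermined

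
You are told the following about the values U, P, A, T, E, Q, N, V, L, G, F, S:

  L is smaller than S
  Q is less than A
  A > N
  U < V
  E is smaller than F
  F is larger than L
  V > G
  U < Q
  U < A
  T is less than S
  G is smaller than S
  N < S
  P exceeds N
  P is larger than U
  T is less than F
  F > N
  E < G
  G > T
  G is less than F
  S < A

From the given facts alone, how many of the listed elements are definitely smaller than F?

From F the given relations immediately reach E, T, L, N, G.
Nothing else is reachable below F; 5 in all.

5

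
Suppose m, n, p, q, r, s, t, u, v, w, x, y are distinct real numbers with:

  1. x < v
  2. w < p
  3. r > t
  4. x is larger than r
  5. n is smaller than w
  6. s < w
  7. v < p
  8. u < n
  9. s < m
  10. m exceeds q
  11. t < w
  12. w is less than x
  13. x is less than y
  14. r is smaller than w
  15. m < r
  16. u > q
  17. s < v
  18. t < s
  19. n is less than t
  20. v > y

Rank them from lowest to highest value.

Nothing is placed below q, so it is least; from there q < u; u < n; n < t; t < s; s < m; m < r; r < w; w < x; x < y; y < v; v < p, each given directly.

q < u < n < t < s < m < r < w < x < y < v < p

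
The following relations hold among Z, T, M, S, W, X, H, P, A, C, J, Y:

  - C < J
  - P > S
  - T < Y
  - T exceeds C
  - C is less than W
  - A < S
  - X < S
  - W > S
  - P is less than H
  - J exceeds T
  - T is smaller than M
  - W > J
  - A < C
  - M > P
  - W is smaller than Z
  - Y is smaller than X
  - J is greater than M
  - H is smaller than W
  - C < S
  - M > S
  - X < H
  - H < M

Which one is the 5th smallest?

X

Piecing the relations together gives one ordering: A < C < T < Y < X < S < P < H < M < J < W < Z.
The 5th smallest is X.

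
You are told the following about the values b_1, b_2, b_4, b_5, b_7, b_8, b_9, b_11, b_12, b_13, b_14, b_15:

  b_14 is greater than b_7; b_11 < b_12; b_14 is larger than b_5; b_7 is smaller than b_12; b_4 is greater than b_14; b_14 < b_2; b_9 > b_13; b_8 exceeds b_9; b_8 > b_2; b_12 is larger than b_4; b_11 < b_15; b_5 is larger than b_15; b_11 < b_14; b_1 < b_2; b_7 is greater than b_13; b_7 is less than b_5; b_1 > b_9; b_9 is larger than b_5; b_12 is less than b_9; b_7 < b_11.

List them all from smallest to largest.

b_13 < b_7 < b_11 < b_15 < b_5 < b_14 < b_4 < b_12 < b_9 < b_1 < b_2 < b_8

Each adjacent pair is fixed by a given relation: b_13 < b_7; b_7 < b_11; b_11 < b_15; b_15 < b_5; b_5 < b_14; b_14 < b_4; b_4 < b_12; b_12 < b_9; b_9 < b_1; b_1 < b_2; b_2 < b_8. Chaining them end to end gives the full order.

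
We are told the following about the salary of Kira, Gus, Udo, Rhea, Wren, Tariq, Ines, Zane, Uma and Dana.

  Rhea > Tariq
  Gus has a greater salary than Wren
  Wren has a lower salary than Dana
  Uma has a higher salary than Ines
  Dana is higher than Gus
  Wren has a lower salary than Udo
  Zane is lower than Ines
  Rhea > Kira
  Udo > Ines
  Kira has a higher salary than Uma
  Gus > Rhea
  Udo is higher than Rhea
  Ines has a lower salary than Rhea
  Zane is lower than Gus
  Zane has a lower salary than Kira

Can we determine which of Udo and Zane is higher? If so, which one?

Udo

Chaining the given relations: Zane < Ines < Uma < Kira < Rhea < Udo.
So Udo is higher.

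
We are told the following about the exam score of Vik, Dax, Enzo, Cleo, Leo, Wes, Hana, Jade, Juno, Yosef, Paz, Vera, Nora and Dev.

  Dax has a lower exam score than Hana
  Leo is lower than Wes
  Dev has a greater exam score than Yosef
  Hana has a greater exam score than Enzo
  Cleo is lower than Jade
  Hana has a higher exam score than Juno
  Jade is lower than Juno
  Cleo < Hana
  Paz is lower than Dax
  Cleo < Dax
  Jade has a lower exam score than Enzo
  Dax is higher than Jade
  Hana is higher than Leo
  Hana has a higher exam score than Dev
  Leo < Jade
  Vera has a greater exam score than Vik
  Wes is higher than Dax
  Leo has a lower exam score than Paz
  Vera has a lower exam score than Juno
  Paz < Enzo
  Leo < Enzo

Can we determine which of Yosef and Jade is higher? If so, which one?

Following every chain through Yosef: above Yosef we get Dev, Hana.
Jade is not reached, and no chain runs the other way from Jade to Yosef.
So the given relations leave the order of Yosef and Jade undetermined.

undetermined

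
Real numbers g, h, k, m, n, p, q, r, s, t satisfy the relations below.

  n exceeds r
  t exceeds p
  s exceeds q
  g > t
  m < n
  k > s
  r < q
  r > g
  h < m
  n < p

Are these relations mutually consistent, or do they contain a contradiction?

Chaining the given relations yields n < p < t < g < r, so n < r. But one relation states r < n. These cannot both hold.

inconsistent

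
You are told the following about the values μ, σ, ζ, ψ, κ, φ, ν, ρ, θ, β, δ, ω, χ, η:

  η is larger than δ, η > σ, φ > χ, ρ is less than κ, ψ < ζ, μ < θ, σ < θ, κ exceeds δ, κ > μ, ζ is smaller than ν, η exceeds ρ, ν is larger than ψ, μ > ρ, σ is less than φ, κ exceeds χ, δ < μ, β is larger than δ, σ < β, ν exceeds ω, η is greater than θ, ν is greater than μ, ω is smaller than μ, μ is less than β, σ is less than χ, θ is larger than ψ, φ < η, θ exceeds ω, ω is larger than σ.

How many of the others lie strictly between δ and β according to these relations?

1

The relations place δ below β. An element lies strictly between them when it is forced above δ and also forced below β.
Above δ: {μ, κ, θ, ν, η}. Below β: {ρ, σ, ω, μ}.
Intersection: {μ} — 1.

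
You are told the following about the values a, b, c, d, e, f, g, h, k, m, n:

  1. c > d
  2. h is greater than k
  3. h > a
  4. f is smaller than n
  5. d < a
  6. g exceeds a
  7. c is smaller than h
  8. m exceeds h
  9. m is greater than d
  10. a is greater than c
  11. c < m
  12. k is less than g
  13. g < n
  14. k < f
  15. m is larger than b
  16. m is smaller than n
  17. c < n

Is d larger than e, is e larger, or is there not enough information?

undetermined

Following every chain through d: above d we get c, a, h, g, m, n.
e is not reached, and no chain runs the other way from e to d.
So the given relations leave the order of d and e undetermined.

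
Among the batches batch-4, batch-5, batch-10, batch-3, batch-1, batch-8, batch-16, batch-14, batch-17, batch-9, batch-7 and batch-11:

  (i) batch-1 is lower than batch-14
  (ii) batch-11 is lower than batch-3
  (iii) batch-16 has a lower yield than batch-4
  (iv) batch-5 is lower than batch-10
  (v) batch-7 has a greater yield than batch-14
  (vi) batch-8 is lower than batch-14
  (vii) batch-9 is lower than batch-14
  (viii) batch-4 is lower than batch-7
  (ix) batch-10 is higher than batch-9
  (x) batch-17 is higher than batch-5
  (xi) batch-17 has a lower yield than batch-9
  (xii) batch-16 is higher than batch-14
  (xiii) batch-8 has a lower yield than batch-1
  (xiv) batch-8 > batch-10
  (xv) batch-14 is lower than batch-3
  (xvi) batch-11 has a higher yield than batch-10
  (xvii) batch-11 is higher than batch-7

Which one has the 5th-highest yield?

Chaining the given pairs: batch-5 < batch-17 < batch-9 < batch-10 < batch-8 < batch-1 < batch-14 < batch-16 < batch-4 < batch-7 < batch-11 < batch-3.
The 5th largest is batch-16.

batch-16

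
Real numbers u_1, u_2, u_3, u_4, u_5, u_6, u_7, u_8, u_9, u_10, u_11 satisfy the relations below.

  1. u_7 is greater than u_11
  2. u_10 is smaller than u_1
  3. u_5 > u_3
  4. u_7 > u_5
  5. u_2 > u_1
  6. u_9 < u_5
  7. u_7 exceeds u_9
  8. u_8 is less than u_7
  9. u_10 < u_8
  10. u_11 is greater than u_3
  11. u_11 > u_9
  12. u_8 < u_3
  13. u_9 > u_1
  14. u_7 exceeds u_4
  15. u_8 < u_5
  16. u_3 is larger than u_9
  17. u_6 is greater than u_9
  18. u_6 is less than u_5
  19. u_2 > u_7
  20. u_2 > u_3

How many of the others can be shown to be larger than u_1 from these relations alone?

7

From u_1 the given relations immediately reach u_9, u_2.
From those, u_3, u_6, u_11, u_5, u_7 — 7 in total.
No other element is forced above u_1 by the given relations, so the count is 7.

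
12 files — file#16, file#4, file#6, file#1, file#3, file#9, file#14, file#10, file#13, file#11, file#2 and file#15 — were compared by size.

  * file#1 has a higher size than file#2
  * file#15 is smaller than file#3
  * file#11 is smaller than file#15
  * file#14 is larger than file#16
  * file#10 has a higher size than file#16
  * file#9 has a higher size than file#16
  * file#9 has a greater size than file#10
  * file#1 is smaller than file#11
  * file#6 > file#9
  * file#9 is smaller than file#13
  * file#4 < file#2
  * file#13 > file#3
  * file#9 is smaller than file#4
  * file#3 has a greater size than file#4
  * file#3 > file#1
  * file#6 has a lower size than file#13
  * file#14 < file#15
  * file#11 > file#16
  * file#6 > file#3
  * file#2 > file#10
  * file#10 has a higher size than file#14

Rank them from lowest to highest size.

Each adjacent pair is fixed by a given relation: file#16 < file#14; file#14 < file#10; file#10 < file#9; file#9 < file#4; file#4 < file#2; file#2 < file#1; file#1 < file#11; file#11 < file#15; file#15 < file#3; file#3 < file#6; file#6 < file#13. Chaining them end to end gives the full order.

file#16 < file#14 < file#10 < file#9 < file#4 < file#2 < file#1 < file#11 < file#15 < file#3 < file#6 < file#13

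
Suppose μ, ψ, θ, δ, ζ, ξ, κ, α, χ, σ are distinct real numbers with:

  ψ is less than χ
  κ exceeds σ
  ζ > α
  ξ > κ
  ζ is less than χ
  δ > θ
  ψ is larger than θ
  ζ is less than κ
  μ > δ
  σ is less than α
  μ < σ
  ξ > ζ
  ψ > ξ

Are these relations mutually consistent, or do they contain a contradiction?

consistent

The single ordering θ < δ < μ < σ < α < ζ < κ < ξ < ψ < χ satisfies every listed relation, so no contradiction arises.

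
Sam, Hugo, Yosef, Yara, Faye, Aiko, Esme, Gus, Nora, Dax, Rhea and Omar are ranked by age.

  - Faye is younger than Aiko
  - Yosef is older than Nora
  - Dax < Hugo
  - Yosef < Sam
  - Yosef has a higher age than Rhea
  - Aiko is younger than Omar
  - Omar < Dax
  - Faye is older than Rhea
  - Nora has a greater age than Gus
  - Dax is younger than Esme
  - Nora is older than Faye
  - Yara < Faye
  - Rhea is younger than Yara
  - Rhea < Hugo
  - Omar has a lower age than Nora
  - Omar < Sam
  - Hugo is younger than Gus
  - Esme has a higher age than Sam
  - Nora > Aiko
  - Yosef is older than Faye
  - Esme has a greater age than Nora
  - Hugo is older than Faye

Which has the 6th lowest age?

Dax

The consecutive relations fix a unique order: Rhea < Yara < Faye < Aiko < Omar < Dax < Hugo < Gus < Nora < Yosef < Sam < Esme.
The 6th smallest is Dax.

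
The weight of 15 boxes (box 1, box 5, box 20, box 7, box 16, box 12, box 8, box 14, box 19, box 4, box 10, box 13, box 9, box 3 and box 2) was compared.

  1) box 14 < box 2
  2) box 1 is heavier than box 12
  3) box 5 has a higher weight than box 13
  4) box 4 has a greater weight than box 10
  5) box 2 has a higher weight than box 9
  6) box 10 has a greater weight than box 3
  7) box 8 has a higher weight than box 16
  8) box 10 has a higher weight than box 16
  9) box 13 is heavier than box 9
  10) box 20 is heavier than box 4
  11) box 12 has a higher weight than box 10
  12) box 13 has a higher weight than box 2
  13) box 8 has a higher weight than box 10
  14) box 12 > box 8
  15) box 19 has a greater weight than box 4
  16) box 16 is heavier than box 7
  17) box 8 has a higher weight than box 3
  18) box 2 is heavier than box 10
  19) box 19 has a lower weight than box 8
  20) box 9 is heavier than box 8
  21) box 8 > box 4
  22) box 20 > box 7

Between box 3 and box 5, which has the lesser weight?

box 3

box 3 < box 10 and box 10 < box 4 give box 3 < box 4.
Then box 4 < box 19 extends the chain to box 19.
Then box 19 < box 8 extends the chain to box 8.
Then box 8 < box 9 extends the chain to box 9.
With box 9 < box 2: box 3 < box 10 < box 4 < box 19 < box 8 < box 9 < box 2.
Then box 2 < box 13 extends the chain to box 13.
Then box 13 < box 5 extends the chain to box 5.
So box 3 < box 5; box 3 is the lighter of the two.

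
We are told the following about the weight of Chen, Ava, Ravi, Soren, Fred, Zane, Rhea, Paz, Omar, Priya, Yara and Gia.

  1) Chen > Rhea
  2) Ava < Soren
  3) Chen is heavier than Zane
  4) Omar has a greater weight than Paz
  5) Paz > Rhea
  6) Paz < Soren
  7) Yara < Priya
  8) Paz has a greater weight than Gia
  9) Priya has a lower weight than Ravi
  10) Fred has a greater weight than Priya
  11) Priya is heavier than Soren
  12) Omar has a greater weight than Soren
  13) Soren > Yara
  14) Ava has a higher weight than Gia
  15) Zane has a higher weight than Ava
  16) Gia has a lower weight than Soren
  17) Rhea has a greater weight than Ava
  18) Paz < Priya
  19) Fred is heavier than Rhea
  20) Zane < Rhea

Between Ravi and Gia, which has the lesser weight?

The relevant relations are Gia < Ava; Ava < Zane; Zane < Rhea; Rhea < Paz; Paz < Soren; Soren < Priya; Priya < Ravi.
Chaining these gives Gia < Ava < Zane < Rhea < Paz < Soren < Priya < Ravi.
So Gia < Ravi; Gia is the lighter of the two.

Gia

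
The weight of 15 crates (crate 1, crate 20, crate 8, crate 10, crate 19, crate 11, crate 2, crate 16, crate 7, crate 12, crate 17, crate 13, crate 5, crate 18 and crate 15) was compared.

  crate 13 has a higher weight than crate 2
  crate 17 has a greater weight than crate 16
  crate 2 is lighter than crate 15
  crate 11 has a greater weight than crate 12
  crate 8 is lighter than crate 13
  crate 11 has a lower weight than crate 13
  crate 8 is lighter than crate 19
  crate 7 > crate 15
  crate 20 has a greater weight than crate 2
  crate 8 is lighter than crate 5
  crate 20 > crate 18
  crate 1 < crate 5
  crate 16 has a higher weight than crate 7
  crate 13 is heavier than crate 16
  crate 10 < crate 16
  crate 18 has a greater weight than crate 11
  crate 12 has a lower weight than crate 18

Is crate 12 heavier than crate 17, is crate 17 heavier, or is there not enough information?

undetermined

Following every chain through crate 12: above crate 12 we get crate 11, crate 13, crate 18, crate 20.
crate 17 is not reached, and no chain runs the other way from crate 17 to crate 12.
So the given relations leave the order of crate 12 and crate 17 undetermined.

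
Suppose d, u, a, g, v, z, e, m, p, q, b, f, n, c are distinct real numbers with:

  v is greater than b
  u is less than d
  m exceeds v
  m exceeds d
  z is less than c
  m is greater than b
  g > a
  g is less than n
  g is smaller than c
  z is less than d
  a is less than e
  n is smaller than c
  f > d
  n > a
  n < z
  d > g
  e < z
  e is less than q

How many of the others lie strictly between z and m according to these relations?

Chaining upward from z reaches: d, f, c.
Chaining downward from m reaches: a, e, g, n, b, u, d, v.
Strictly between z and m are those in both lists: d — 1 element.

1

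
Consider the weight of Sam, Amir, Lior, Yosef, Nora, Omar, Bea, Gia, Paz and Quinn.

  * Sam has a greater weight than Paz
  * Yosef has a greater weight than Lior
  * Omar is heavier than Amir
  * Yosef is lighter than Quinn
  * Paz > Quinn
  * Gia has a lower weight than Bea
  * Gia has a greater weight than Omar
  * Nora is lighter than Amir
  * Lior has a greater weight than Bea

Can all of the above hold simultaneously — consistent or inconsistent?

Every relation is compatible with Nora < Amir < Omar < Gia < Bea < Lior < Yosef < Quinn < Paz < Sam; the set is consistent.

consistent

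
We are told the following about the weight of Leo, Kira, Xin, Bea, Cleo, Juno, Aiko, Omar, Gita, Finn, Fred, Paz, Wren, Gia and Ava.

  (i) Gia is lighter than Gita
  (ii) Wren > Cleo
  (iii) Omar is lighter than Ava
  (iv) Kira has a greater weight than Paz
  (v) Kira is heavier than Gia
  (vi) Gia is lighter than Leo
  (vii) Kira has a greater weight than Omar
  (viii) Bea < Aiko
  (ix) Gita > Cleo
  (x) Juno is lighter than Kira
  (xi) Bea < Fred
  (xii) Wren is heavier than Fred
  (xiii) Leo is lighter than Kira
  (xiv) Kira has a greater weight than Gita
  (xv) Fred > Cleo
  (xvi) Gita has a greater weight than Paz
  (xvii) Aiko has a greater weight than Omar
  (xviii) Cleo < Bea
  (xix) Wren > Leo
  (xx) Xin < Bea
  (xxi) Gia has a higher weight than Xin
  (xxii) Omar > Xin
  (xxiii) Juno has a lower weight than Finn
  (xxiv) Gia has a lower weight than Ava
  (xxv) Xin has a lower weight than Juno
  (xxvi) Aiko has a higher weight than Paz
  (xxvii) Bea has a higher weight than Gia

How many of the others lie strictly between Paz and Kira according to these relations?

The relations place Paz below Kira. An element lies strictly between them when it is forced above Paz and also forced below Kira.
Above Paz: {Gita, Aiko}. Below Kira: {Cleo, Xin, Gia, Omar, Juno, Gita, Leo}.
Intersection: {Gita} — 1.

1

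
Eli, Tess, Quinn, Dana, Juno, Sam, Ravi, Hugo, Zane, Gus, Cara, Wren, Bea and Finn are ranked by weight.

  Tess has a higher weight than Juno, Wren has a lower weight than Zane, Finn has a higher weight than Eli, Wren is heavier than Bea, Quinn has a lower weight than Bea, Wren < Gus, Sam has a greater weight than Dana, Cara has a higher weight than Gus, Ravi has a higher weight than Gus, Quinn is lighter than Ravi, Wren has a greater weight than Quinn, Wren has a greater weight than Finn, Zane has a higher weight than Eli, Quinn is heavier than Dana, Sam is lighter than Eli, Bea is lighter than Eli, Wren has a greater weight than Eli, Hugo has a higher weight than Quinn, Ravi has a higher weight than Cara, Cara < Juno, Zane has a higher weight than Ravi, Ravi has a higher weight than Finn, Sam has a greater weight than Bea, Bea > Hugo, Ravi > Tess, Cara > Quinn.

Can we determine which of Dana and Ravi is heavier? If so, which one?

Link the given pairs in sequence: Dana < Quinn; Quinn < Hugo; Hugo < Bea; Bea < Sam; Sam < Eli; Eli < Finn; Finn < Wren; Wren < Gus; Gus < Cara; Cara < Juno; Juno < Tess; Tess < Ravi.
Chaining these gives Dana < Quinn < Hugo < Bea < Sam < Eli < Finn < Wren < Gus < Cara < Juno < Tess < Ravi.
So Ravi is heavier.

Ravi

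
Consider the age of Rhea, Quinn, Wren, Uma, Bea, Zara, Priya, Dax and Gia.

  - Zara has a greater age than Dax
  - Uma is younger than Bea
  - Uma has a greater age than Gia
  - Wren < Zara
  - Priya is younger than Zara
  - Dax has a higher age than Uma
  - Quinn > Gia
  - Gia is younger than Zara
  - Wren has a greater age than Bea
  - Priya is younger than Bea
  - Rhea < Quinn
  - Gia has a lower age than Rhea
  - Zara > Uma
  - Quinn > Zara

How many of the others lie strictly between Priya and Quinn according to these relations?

3

Chaining upward from Priya reaches: Bea, Wren, Zara.
Chaining downward from Quinn reaches: Gia, Uma, Rhea, Dax, Bea, Wren, Zara.
Strictly between Priya and Quinn are those in both lists: Bea, Wren, Zara — 3 elements.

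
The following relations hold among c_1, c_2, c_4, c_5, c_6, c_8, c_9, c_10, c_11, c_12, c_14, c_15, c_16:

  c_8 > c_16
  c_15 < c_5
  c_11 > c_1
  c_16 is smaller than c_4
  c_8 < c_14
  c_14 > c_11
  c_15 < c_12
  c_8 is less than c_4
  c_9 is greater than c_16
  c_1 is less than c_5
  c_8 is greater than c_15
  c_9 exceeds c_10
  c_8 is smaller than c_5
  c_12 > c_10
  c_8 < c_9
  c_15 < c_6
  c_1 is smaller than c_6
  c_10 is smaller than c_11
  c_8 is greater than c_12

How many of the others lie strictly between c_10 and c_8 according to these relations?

1

The relations place c_10 below c_8. An element lies strictly between them when it is forced above c_10 and also forced below c_8.
Above c_10: {c_12, c_4, c_9, c_11, c_5, c_14}. Below c_8: {c_16, c_15, c_12}.
Intersection: {c_12} — 1.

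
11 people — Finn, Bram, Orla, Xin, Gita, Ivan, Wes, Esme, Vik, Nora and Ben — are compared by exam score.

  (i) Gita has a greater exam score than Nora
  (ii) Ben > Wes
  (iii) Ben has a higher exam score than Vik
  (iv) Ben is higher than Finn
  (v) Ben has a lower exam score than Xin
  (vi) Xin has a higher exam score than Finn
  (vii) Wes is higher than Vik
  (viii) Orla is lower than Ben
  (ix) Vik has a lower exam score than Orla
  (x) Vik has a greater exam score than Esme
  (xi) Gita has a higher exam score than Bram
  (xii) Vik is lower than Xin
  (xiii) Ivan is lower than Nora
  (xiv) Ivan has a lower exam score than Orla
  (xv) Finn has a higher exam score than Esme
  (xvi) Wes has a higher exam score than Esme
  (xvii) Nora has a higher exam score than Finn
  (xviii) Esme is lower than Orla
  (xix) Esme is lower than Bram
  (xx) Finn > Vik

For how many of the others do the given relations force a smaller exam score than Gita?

Directly below Gita: Bram, Nora.
One step further: Esme, Ivan, Finn (5 so far).
One step further: Vik (6 so far).
No other element is forced below Gita by the given relations, so the count is 6.

6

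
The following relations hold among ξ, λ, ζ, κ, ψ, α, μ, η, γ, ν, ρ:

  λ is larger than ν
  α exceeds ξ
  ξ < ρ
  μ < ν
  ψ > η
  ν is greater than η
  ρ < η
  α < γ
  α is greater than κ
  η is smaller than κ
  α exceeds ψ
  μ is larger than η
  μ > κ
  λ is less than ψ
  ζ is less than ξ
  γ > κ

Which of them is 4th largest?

λ

The consecutive relations fix a unique order: ζ < ξ < ρ < η < κ < μ < ν < λ < ψ < α < γ.
Counting 4 from the largest end gives λ.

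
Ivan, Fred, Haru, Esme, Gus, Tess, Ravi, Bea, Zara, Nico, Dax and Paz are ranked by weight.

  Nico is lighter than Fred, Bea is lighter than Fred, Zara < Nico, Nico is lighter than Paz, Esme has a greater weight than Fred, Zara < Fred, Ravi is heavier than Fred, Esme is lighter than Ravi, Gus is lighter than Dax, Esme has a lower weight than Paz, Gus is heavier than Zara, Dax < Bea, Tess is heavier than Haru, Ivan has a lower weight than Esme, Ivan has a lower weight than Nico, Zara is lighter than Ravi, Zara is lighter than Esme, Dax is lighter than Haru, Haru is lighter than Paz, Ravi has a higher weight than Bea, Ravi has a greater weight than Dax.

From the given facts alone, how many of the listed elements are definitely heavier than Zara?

10

Directly above Zara: Nico, Gus, Fred, Esme, Ravi.
One step further: Dax, Paz (7 so far).
One step further: Bea, Haru (9 so far).
One step further: Tess (10 so far).
Nothing else is reachable above Zara; 10 in all.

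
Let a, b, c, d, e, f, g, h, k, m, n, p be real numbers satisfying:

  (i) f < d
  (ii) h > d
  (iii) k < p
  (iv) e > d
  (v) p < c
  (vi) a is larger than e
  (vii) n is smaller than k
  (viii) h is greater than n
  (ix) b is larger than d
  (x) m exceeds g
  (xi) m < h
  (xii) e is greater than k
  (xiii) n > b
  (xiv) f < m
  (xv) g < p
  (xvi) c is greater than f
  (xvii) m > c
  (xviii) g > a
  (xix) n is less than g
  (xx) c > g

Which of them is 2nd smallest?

d

Piecing the relations together gives one ordering: f < d < b < n < k < e < a < g < p < c < m < h.
The 2nd smallest is d.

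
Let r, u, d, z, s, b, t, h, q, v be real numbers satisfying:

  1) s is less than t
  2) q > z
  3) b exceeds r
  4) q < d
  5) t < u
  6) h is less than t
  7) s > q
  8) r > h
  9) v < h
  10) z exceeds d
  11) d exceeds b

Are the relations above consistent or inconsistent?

We have q < d stated directly, yet also d < z < q by chaining the others — so d < q. Contradiction.

inconsistent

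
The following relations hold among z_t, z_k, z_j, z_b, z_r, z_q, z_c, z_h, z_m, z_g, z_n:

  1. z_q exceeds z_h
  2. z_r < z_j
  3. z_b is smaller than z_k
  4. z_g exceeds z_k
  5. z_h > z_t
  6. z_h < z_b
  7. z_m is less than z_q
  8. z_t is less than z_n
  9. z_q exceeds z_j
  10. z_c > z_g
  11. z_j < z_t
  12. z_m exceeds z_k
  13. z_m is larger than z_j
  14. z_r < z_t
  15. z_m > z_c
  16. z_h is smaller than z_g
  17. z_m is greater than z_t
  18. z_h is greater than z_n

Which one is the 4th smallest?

Piecing the relations together gives one ordering: z_r < z_j < z_t < z_n < z_h < z_b < z_k < z_g < z_c < z_m < z_q.
The 4th smallest is z_n.

z_n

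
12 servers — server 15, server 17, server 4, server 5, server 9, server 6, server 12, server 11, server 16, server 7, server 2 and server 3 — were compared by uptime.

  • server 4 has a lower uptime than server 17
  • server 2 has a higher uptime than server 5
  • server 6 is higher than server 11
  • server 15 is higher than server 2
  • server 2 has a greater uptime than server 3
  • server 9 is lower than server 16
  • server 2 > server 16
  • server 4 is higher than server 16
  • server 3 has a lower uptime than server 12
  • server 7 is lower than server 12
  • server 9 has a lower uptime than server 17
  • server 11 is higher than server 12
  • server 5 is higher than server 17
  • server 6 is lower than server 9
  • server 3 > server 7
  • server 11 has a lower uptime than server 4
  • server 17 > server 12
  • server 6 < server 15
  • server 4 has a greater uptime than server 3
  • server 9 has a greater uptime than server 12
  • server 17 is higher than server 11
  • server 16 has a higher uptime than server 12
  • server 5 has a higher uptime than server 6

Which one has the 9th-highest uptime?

server 11

Chaining the given pairs: server 7 < server 3 < server 12 < server 11 < server 6 < server 9 < server 16 < server 4 < server 17 < server 5 < server 2 < server 15.
The 9th largest is server 11.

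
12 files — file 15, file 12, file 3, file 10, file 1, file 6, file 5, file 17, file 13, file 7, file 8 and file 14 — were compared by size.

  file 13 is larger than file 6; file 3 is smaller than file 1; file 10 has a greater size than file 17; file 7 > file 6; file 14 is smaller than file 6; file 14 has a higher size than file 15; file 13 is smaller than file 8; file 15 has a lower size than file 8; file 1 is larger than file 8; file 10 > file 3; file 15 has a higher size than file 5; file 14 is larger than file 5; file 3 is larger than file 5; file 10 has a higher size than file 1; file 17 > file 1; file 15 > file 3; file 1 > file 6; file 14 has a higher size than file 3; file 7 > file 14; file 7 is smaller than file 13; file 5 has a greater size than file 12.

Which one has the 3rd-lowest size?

file 3

The consecutive relations fix a unique order: file 12 < file 5 < file 3 < file 15 < file 14 < file 6 < file 7 < file 13 < file 8 < file 1 < file 17 < file 10.
The 3rd smallest is file 3.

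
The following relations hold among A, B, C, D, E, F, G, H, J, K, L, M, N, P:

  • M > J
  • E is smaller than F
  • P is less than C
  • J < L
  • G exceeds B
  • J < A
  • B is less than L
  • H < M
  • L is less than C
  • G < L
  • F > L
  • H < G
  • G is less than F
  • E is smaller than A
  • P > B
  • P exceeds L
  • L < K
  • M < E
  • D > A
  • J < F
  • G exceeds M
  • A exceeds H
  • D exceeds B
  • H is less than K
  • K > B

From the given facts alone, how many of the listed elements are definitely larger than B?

7

From B the given relations immediately reach G, L, P, D, K.
From those, F, C — 7 in total.
Nothing else is reachable above B; 7 in all.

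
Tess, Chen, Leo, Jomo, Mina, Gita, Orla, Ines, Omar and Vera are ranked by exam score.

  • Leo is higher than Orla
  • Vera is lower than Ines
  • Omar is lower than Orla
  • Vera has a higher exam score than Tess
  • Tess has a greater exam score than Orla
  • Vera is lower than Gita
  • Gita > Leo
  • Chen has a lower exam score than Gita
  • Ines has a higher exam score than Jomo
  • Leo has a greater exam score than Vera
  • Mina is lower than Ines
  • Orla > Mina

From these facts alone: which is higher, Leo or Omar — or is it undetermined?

Chaining the given relations: Omar < Orla < Tess < Vera < Leo.
So Leo is higher.

Leo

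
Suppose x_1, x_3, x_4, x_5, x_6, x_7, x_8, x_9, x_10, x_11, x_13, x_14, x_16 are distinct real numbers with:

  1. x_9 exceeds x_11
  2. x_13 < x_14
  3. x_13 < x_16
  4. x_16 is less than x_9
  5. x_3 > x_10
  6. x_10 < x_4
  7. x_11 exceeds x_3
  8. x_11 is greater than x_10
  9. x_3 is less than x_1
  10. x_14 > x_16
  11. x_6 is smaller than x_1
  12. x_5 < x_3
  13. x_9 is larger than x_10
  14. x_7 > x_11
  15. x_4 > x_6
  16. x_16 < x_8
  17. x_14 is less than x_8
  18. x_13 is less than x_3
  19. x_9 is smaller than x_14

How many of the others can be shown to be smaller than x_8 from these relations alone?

Directly below x_8: x_16, x_14.
One step further: x_13, x_9 (4 so far).
One step further: x_10, x_11 (6 so far).
One step further: x_3 (7 so far).
One step further: x_5 (8 so far).
No other element is forced below x_8 by the given relations, so the count is 8.

8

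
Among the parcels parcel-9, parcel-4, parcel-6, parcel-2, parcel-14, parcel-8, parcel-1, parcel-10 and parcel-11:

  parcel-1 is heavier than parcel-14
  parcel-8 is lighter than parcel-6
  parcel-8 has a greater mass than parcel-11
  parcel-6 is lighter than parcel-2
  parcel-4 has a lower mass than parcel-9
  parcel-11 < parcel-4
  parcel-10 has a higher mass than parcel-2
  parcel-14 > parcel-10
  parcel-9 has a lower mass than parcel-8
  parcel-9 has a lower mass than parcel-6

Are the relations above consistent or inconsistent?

consistent

The single ordering parcel-11 < parcel-4 < parcel-9 < parcel-8 < parcel-6 < parcel-2 < parcel-10 < parcel-14 < parcel-1 satisfies every listed relation, so no contradiction arises.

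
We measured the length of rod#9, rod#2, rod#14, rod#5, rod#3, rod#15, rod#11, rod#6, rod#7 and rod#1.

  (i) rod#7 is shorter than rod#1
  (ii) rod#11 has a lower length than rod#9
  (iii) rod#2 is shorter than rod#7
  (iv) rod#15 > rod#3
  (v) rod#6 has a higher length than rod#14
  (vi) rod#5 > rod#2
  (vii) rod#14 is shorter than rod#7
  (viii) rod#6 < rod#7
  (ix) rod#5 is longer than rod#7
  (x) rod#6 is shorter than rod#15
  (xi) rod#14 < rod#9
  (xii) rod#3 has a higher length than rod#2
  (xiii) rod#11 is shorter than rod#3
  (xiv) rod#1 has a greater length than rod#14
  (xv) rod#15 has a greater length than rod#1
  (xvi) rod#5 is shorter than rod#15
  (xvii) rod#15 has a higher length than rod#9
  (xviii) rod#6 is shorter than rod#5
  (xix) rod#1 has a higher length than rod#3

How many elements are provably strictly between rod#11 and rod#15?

The relations place rod#11 below rod#15. An element lies strictly between them when it is forced above rod#11 and also forced below rod#15.
Above rod#11: {rod#9, rod#3, rod#1}. Below rod#15: {rod#14, rod#9, rod#2, rod#3, rod#6, rod#7, rod#5, rod#1}.
Intersection: {rod#9, rod#3, rod#1} — 3.

3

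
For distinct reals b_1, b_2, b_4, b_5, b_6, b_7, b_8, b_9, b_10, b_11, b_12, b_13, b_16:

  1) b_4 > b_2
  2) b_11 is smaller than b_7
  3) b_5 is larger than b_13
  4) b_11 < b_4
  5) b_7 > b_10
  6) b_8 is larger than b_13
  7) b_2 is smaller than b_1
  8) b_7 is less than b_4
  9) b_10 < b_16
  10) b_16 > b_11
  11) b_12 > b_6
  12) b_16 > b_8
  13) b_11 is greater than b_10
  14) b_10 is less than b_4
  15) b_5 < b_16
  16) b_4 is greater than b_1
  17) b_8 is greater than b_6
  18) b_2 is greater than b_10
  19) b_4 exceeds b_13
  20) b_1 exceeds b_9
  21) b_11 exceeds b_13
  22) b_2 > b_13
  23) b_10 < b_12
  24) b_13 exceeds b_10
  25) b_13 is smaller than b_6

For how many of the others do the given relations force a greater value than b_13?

Directly above b_13: b_6, b_11, b_2, b_8, b_5, b_4.
One step further: b_7, b_1, b_16, b_12 (10 so far).
No other element is forced above b_13 by the given relations, so the count is 10.

10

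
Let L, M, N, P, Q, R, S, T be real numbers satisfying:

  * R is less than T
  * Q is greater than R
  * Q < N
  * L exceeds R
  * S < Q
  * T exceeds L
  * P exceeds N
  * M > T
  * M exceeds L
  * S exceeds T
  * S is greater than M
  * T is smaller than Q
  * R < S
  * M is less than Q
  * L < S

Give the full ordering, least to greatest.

Nothing is placed below R, so it is least; from there R < L; L < T; T < M; M < S; S < Q; Q < N; N < P, each given directly.

R < L < T < M < S < Q < N < P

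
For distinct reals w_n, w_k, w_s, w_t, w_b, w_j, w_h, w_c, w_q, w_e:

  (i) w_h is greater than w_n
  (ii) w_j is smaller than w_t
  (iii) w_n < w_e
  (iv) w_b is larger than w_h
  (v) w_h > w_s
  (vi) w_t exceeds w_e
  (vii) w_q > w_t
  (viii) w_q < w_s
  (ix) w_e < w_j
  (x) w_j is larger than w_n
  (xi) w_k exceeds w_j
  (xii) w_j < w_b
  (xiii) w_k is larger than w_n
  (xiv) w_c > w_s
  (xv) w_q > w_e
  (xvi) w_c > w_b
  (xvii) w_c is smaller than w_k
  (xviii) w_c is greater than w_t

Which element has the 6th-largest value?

Chaining the given pairs: w_n < w_e < w_j < w_t < w_q < w_s < w_h < w_b < w_c < w_k.
The 6th largest is w_q.

w_q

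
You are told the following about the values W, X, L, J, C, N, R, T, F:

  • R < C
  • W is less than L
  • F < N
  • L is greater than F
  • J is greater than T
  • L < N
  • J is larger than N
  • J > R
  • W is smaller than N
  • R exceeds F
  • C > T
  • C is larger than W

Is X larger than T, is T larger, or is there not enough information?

undetermined

Following every chain through X: nothing is chained to X.
T is not reached, and no chain runs the other way from T to X.
So the given relations leave the order of X and T undetermined.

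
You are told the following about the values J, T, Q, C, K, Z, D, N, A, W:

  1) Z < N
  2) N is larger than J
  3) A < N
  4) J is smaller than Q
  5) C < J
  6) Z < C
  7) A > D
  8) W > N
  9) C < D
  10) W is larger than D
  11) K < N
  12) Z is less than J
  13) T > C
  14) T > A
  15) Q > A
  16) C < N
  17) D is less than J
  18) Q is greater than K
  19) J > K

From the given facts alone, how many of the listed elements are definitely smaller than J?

4

The elements the relations force below J are Z, K, C, D — no chain reaches any other.
That is 4.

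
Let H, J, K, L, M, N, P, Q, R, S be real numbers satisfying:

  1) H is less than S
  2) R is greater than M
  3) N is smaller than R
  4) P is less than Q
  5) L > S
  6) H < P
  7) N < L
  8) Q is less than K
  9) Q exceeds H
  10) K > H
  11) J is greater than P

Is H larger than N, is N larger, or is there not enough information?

undetermined

Following every chain through H: above H we get S, P, J, L, Q, K.
N is not reached, and no chain runs the other way from N to H.
So the given relations leave the order of H and N undetermined.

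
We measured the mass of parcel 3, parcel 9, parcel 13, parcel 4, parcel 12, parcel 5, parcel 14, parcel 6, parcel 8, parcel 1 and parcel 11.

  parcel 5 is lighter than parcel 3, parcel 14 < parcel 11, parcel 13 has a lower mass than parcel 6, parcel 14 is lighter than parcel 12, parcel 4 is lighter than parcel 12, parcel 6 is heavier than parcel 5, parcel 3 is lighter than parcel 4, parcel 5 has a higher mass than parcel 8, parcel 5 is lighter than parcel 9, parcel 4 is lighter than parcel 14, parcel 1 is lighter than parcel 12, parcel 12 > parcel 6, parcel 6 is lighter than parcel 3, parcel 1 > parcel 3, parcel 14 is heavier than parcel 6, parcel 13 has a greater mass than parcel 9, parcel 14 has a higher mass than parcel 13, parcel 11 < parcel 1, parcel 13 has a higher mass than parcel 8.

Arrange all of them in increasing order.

parcel 8 < parcel 5 < parcel 9 < parcel 13 < parcel 6 < parcel 3 < parcel 4 < parcel 14 < parcel 11 < parcel 1 < parcel 12

The consecutive links are each given: parcel 8 < parcel 5; parcel 5 < parcel 9; parcel 9 < parcel 13; parcel 13 < parcel 6; parcel 6 < parcel 3; parcel 3 < parcel 4; parcel 4 < parcel 14; parcel 14 < parcel 11; parcel 11 < parcel 1; parcel 1 < parcel 12.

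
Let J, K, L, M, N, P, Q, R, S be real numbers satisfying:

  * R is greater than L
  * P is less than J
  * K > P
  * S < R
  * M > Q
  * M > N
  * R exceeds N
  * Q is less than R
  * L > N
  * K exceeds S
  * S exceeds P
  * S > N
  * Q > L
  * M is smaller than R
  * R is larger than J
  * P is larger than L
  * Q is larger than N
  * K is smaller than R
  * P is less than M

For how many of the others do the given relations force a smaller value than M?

4

From M the given relations immediately reach N, P, Q.
From those, L — 4 in total.
Nothing else is reachable below M; 4 in all.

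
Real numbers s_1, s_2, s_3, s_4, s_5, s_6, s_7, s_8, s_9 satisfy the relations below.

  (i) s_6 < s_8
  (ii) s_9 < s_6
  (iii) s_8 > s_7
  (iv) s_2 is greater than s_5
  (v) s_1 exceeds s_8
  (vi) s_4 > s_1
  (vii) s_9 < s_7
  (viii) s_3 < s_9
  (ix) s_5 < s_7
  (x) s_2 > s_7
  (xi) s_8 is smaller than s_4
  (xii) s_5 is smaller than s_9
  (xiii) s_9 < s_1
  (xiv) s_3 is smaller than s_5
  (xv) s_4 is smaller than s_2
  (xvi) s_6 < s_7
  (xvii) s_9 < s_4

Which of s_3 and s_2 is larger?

s_3 < s_5 < s_9 < s_6 < s_7 < s_8 < s_1 < s_4 < s_2, by transitivity through s_5, s_9, s_6, s_7, s_8, s_1, s_4.
So s_3 < s_2; s_2 is the larger of the two.

s_2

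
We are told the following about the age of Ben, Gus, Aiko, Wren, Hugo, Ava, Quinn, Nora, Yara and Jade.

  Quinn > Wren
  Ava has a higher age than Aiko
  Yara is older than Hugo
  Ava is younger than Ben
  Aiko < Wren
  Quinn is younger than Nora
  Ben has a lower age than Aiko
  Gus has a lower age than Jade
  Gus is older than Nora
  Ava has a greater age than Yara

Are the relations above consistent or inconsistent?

We have Aiko < Ava stated directly, yet also Ava < Ben < Aiko by chaining the others — so Ava < Aiko. Contradiction.

inconsistent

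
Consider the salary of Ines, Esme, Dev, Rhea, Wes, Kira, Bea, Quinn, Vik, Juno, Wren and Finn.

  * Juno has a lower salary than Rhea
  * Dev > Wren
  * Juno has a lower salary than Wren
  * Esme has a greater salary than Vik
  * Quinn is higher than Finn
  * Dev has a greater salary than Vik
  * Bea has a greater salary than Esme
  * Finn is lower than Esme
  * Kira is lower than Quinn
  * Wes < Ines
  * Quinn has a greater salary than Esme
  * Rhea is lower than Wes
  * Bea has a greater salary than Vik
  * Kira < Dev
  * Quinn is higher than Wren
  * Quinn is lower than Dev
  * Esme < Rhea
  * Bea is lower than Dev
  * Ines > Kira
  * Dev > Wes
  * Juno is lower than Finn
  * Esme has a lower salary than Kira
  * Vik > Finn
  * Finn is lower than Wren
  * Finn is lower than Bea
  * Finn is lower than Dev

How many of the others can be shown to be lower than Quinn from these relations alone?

6

The elements the relations force below Quinn are Juno, Finn, Vik, Esme, Kira, Wren — no chain reaches any other.
That is 6.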